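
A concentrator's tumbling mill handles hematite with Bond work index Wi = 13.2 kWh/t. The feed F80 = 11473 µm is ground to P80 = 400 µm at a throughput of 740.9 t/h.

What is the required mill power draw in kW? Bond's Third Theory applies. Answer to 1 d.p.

P = 3976.9 kW

W = 10·Wi·(P80^(-½) − F80^(-½))
W = 10·13.2·(1/√400 − 1/√11473) = 10·13.2·(0.040664) = 5.3676 kWh/t
Power = W × throughput = 5.3676 kWh/t × 740.9 t/h = 3976.9 kW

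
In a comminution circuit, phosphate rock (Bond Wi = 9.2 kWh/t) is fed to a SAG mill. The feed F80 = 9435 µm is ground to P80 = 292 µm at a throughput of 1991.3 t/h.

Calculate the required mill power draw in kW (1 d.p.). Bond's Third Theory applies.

W_Bond = 10·Wi·(1/√P₈₀ − 1/√F₈₀)
W = 10·9.2·(1/√292 − 1/√9435) = 10·9.2·(0.048226) = 4.4367 kWh/t
P = W·T = 4.4367·1991.3 = 8834.9 kW

P = 8834.9 kW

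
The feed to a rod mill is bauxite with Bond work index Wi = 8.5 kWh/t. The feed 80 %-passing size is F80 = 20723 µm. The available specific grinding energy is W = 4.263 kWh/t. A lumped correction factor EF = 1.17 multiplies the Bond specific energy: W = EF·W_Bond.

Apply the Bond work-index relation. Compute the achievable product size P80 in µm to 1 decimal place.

W = 10·Wi·(P80^(-½) − F80^(-½))
W_Bond = W / EF = 4.263 / 1.17 = 3.6436 kWh/t
⇒ 1/√P80 = W_Bond/(10·Wi) + 1/√F80
  = 3.6436/(10·8.5) + 1/√20723 = 0.042866 + 0.006947 = 0.049812
P80 = (1/0.049812)² = 20.0753² = 403.02 µm

P80 = 403.0 µm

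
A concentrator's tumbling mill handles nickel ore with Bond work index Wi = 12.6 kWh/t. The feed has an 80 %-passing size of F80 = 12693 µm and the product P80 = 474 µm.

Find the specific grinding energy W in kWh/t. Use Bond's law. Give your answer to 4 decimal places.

W_Bond = 10·Wi·(1/√P₈₀ − 1/√F₈₀)
1/√474 = 0.045932;  1/√12693 = 0.008876
W = 10·12.6·(0.045932 − 0.008876) = 4.6690 kWh/t

W = 4.6690 kWh/t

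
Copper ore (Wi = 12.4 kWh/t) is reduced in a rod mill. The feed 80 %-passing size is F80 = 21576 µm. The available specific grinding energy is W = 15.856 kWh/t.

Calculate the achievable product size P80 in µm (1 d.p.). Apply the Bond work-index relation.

Bond:  W = 10 Wi (1/√P − 1/√F)
P80^-0.5 = F80^-0.5 + W/(10 Wi)
  = 15.8560/(10·12.4) + 1/√21576 = 0.127871 + 0.006808 = 0.134679
P80 = (1/0.134679)² = 7.4251² = 55.13 µm

P80 = 55.1 µm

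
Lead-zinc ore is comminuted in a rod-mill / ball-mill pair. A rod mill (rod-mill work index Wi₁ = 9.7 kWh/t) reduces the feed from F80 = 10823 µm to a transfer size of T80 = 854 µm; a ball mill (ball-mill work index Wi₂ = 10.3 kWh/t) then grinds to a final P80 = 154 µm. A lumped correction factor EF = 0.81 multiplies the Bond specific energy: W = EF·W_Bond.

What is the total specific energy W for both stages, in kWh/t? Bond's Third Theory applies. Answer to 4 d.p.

Bond: W = 10·Wi·(1/√P80 − 1/√F80)
Stage 1 (10823→854 µm, Wi₁=9.7): W₁ = 10·9.7·(0.034219 − 0.009612) = 2.3869 kWh/t
Stage 2 (854→154 µm, Wi₂=10.3): W₂ = 10·10.3·(0.080582 − 0.034219) = 4.7754 kWh/t
W = W₁ + W₂ = 2.3869 + 4.7754 = 7.1623 kWh/t
Corrected W = EF·W_Bond = 0.81·7.1623 = 5.8014 kWh/t

W = 5.8014 kWh/t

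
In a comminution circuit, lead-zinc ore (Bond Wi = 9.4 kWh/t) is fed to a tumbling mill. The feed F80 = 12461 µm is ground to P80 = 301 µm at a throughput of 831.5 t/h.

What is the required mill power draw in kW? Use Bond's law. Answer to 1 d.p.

W = 10·Wi·[P80^(−½) − F80^(−½)]
W = 10·9.4·(1/√301 − 1/√12461) = 10·9.4·(0.048681) = 4.5760 kWh/t
P = W·T = 4.5760·831.5 = 3804.9 kW

P = 3804.9 kW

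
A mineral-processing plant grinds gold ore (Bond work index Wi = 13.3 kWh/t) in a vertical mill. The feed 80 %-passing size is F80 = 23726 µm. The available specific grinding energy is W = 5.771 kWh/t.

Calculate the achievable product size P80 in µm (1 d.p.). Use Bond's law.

W_Bond = 10·Wi·(1/√P₈₀ − 1/√F₈₀)
⇒ 1/√P80 = W/(10 Wi) + 1/√F80
  = 5.7710/(10·13.3) + 1/√23726 = 0.043391 + 0.006492 = 0.049883
P80 = (1/0.049883)² = 20.0469² = 401.88 µm

P80 = 401.9 µm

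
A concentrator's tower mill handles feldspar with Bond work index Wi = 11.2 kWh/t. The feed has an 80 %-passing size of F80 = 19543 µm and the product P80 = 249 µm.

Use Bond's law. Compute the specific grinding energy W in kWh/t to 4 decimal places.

Bond: W = 10·Wi·(1/√P80 − 1/√F80)
1/√249 = 0.063372;  1/√19543 = 0.007153
W = 10·11.2·(0.063372 − 0.007153) = 6.2965 kWh/t

W = 6.2965 kWh/t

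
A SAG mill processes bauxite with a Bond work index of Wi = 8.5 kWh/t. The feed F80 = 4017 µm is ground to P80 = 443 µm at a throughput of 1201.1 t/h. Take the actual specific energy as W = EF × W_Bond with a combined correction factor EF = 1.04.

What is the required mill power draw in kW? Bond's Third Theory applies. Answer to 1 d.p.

P = 3369.4 kW

W = 10 Wi (P80^-0.5 − F80^-0.5)
W = 10·8.5·(1/√443 − 1/√4017) = 10·8.5·(0.031734) = 2.6974 kWh/t
With EF = 1.04: W = 2.6974·1.04 = 2.8052 kWh/t
P = W·T = 2.8052·1201.1 = 3369.4 kW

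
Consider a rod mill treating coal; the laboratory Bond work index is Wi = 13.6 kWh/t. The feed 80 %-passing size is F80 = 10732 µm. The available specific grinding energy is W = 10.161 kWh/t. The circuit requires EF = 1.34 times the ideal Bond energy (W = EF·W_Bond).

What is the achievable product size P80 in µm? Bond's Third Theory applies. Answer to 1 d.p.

W = 10 Wi / √P80 − 10 Wi / √F80
W_Bond = W / EF = 10.161 / 1.34 = 7.5828 kWh/t
⇒ 1/√P80 = W_Bond/(10 Wi) + 1/√F80
  = 7.5828/(10·13.6) + 1/√10732 = 0.055756 + 0.009653 = 0.065409
P80 = (1/0.065409)² = 15.2884² = 233.74 µm

P80 = 233.7 µm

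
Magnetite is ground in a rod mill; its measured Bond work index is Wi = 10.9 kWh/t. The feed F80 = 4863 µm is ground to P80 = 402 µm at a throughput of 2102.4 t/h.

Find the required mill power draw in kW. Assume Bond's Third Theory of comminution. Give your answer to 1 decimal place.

W = 10 Wi (1/√P80 − 1/√F80)  [Bond]
W = 10·10.9·(1/√402 − 1/√4863) = 10·10.9·(0.035536) = 3.8734 kWh/t
Power = W × throughput = 3.8734 kWh/t × 2102.4 t/h = 8143.4 kW

P = 8143.4 kW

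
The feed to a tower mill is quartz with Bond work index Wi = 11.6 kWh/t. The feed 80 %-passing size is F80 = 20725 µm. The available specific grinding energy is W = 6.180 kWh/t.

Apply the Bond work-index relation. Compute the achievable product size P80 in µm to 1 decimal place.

P80 = 275.7 µm

W = 10·Wi·(P80^(-½) − F80^(-½))
P80^-0.5 = F80^-0.5 + W/(10 Wi)
  = 6.1800/(10·11.6) + 1/√20725 = 0.053276 + 0.006946 = 0.060222
P80 = (1/0.060222)² = 16.6052² = 275.73 µm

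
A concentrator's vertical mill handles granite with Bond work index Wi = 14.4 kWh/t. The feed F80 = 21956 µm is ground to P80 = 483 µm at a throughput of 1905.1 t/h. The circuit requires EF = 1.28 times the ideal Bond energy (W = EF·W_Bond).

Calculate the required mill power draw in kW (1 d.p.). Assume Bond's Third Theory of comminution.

P = 13608.0 kW

Bond: W = 10·Wi·(1/√P80 − 1/√F80)
W = 10·14.4·(1/√483 − 1/√21956) = 10·14.4·(0.038753) = 5.5804 kWh/t
Apply correction: 5.5804 × 1.28 = 7.1429 kWh/t
P = W·T = 7.1429·1905.1 = 13608.0 kW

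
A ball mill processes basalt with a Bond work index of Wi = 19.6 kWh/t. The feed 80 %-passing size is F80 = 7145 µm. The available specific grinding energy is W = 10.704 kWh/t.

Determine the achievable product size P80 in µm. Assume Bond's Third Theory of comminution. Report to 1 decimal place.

W = 10 Wi (P80^-0.5 − F80^-0.5)
1/√P80 = 1/√F80 + W/(10·Wi)
  = 10.7040/(10·19.6) + 1/√7145 = 0.054612 + 0.011830 = 0.066443
P80 = (1/0.066443)² = 15.0506² = 226.52 µm

P80 = 226.5 µm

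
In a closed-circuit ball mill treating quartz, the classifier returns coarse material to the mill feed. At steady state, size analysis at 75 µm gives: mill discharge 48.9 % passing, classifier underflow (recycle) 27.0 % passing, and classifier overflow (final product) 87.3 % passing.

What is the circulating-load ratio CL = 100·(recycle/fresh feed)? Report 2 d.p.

Classifier node, passing 75 µm:
d + r·d = r·u + o → r(d−u) = o−d
r = (87.3 − 48.9)/(48.9 − 27.0) = 38.4/21.9 = 1.7534
CL = 100·r = 175.34 %

CL = 175.34 %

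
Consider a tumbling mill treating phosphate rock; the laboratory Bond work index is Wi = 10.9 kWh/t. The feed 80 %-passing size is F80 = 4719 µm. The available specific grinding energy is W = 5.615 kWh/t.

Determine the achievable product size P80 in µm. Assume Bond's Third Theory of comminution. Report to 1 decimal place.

W = 10 Wi (P80^-0.5 − F80^-0.5)
⇒ 1/√P80 = W/(10·Wi) + 1/√F80
  = 5.6150/(10·10.9) + 1/√4719 = 0.051514 + 0.014557 = 0.066071
P80 = (1/0.066071)² = 15.1353² = 229.08 µm

P80 = 229.1 µm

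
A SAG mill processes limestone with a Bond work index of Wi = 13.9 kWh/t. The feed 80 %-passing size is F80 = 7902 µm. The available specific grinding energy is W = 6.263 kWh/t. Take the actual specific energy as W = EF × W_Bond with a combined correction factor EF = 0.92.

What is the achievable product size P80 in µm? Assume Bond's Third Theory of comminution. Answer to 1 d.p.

P80 = 275.7 µm

W = 10 Wi (1/√P80 − 1/√F80)  [Bond]
W_Bond = W / EF = 6.263 / 0.92 = 6.8076 kWh/t
P80^(−½) = W_Bond/(10 Wi) + F80^(−½)
  = 6.8076/(10·13.9) + 1/√7902 = 0.048976 + 0.011249 = 0.060225
P80 = (1/0.060225)² = 16.6044² = 275.71 µm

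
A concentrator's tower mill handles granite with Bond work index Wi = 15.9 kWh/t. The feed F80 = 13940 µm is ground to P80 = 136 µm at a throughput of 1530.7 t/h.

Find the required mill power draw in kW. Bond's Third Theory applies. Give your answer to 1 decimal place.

P = 18808.4 kW

W = 10·Wi·(P80^(-½) − F80^(-½))
W = 10·15.9·(1/√136 − 1/√13940) = 10·15.9·(0.077280) = 12.2875 kWh/t
Mill draw = 12.2875 × 1530.7 = 18808.4 kW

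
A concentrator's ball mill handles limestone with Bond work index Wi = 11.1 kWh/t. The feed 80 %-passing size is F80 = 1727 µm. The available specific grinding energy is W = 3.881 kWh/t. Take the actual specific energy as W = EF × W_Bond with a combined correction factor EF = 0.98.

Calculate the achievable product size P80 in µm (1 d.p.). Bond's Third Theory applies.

W = 10 Wi (P80^-0.5 − F80^-0.5)
W_Bond = W / EF = 3.881 / 0.98 = 3.9602 kWh/t
P80^-0.5 = F80^-0.5 + W_Bond/(10 Wi)
  = 3.9602/(10·11.1) + 1/√1727 = 0.035678 + 0.024063 = 0.059741
P80 = (1/0.059741)² = 16.7390² = 280.19 µm

P80 = 280.2 µm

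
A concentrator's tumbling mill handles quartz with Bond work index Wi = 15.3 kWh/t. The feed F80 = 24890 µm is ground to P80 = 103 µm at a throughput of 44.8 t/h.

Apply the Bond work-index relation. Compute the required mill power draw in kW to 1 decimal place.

W = 10 Wi (1/√P80 − 1/√F80)  [Bond]
W = 10·15.3·(1/√103 − 1/√24890) = 10·15.3·(0.092194) = 14.1057 kWh/t
P_mill = W·ṁ = 14.1057·44.8 = 631.9 kW

P = 631.9 kW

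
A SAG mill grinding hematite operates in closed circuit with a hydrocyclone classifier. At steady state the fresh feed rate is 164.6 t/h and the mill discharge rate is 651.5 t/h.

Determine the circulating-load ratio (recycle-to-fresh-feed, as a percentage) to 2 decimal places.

Mill node: discharge = fresh + recycle.
R = M − F = 651.5 − 164.6 = 486.9 t/h
CL = 100·R/F = 100·486.9/164.6 = 295.81 %

CL = 295.81 %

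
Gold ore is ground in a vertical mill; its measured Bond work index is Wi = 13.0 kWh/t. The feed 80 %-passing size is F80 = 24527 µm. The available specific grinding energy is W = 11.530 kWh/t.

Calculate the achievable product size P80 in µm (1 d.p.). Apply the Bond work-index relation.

P80 = 110.6 µm

W = 10·Wi·[P80^(−½) − F80^(−½)]
1/√P80 = 1/√F80 + W/(10·Wi)
  = 11.5300/(10·13.0) + 1/√24527 = 0.088692 + 0.006385 = 0.095078
P80 = (1/0.095078)² = 10.5177² = 110.62 µm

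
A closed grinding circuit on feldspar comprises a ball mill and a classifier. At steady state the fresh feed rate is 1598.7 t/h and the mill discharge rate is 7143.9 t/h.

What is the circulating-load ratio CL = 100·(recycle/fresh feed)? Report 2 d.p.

Steady state: M = F + R.
R = M − F = 7143.9 − 1598.7 = 5545.2 t/h
CL = 100·R/F = 100·5545.2/1598.7 = 346.86 %

CL = 346.86 %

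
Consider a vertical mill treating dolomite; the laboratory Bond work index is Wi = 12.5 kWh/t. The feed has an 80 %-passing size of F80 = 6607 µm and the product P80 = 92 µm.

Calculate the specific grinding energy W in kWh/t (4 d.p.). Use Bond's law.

W = 10 Wi (P80^-0.5 − F80^-0.5)
1/√92 = 0.104257;  1/√6607 = 0.012303
W = 10·12.5·(0.104257 − 0.012303) = 11.4943 kWh/t

W = 11.4943 kWh/t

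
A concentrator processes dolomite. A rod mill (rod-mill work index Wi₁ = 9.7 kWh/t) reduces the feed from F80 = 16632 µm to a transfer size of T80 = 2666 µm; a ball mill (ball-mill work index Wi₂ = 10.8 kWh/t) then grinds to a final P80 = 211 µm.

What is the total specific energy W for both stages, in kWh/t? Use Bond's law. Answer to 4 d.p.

W = 6.4698 kWh/t

W = 10·Wi·(P80^(-½) − F80^(-½))
Stage 1 (16632→2666 µm, Wi₁=9.7): W₁ = 10·9.7·(0.019367 − 0.007754) = 1.1265 kWh/t
Stage 2 (2666→211 µm, Wi₂=10.8): W₂ = 10·10.8·(0.068843 − 0.019367) = 5.3434 kWh/t
W = W₁ + W₂ = 1.1265 + 5.3434 = 6.4698 kWh/t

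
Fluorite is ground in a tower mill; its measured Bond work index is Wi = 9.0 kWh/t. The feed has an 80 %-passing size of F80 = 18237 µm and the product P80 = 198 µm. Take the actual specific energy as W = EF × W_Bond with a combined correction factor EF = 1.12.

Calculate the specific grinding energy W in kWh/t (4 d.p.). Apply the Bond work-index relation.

W = 6.4171 kWh/t

W = 10 Wi / √P80 − 10 Wi / √F80
1/√198 = 0.071067;  1/√18237 = 0.007405
W = 10·9.0·(0.071067 − 0.007405) = 5.7296 kWh/t
W_actual = 1.12 × 5.7296 = 6.4171 kWh/t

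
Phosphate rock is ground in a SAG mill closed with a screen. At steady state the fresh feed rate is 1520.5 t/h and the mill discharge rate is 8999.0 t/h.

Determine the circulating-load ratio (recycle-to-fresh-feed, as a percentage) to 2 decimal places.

CL = 491.84 %

Discharge = new feed + return, hence
R = M − F = 8999.0 − 1520.5 = 7478.5 t/h
CL = 100·R/F = 100·7478.5/1520.5 = 491.84 %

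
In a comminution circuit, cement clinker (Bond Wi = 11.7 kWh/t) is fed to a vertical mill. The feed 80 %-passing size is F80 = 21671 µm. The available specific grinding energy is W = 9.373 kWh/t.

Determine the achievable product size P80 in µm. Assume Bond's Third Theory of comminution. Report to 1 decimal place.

Bond: W = 10·Wi·(1/√P80 − 1/√F80)
P80^-0.5 = F80^-0.5 + W/(10 Wi)
  = 9.3730/(10·11.7) + 1/√21671 = 0.080111 + 0.006793 = 0.086904
P80 = (1/0.086904)² = 11.5069² = 132.41 µm

P80 = 132.4 µm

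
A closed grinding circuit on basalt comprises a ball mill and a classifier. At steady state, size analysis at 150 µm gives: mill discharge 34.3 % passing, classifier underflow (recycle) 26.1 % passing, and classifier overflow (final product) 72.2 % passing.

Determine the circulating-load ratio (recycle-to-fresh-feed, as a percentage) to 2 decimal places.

Classifier node, passing 150 µm:
r = (o − d)/(d − u)
r = (72.2 − 34.3)/(34.3 − 26.1) = 37.9/8.2 = 4.6220
CL = 100·r = 462.20 %

CL = 462.20 %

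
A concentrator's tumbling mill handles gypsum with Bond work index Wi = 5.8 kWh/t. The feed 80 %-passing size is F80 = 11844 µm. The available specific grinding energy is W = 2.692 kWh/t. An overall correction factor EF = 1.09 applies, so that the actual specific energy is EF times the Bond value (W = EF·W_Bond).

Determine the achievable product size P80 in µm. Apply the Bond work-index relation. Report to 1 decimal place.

W = 10 Wi (1/√P80 − 1/√F80)  [Bond]
W_Bond = W / EF = 2.692 / 1.09 = 2.4697 kWh/t
⇒ 1/√P80 = W_Bond/(10 Wi) + 1/√F80
  = 2.4697/(10·5.8) + 1/√11844 = 0.042581 + 0.009189 = 0.051770
P80 = (1/0.051770)² = 19.3162² = 373.11 µm

P80 = 373.1 µm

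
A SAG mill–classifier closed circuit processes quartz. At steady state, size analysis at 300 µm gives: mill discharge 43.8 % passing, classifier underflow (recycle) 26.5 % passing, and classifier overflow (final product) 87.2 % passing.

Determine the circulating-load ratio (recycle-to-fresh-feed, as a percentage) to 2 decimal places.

Let r = R/F. Size balance at 300 µm:
d + r·d = r·u + o → r(d−u) = o−d
r = (87.2 − 43.8)/(43.8 − 26.5) = 43.4/17.3 = 2.5087
CL = 100·r = 250.87 %

CL = 250.87 %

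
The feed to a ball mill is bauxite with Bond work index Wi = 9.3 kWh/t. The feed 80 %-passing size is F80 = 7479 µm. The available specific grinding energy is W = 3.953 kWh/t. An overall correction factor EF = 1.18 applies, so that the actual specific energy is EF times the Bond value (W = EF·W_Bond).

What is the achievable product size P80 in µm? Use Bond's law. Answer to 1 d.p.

W = 10·Wi·(P80^(-½) − F80^(-½))
W_Bond = W / EF = 3.953 / 1.18 = 3.3500 kWh/t
1/√P80 = 1/√F80 + W_Bond/(10·Wi)
  = 3.3500/(10·9.3) + 1/√7479 = 0.036022 + 0.011563 = 0.047585
P80 = (1/0.047585)² = 21.0152² = 441.64 µm

P80 = 441.6 µm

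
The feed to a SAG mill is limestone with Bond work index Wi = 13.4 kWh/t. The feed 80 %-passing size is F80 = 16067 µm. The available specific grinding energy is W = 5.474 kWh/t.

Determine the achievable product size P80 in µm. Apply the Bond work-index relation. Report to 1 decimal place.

P80 = 420.9 µm

Bond: W = 10·Wi·(1/√P80 − 1/√F80)
P80^-0.5 = F80^-0.5 + W/(10 Wi)
  = 5.4740/(10·13.4) + 1/√16067 = 0.040851 + 0.007889 = 0.048740
P80 = (1/0.048740)² = 20.5171² = 420.95 µm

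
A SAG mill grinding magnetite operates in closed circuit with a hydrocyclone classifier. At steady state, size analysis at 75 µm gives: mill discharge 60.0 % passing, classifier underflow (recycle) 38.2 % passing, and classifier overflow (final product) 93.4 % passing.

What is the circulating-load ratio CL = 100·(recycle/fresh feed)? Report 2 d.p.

CL = 153.21 %

Balance %-passing 75 µm (r = R/F):
(1+r)·d = r·u + o ⇒ r = (o−d)/(d−u)
r = (93.4 − 60.0)/(60.0 − 38.2) = 33.4/21.8 = 1.5321
CL = 100·r = 153.21 %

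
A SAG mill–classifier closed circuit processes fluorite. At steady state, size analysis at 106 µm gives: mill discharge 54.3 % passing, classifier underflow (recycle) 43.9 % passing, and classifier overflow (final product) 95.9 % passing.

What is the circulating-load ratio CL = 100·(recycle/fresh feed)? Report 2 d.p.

Let r = R/F. Size balance at 106 µm:
(1+r)·d = r·u + o ⇒ r = (o−d)/(d−u)
r = (95.9 − 54.3)/(54.3 − 43.9) = 41.6/10.4 = 4.0000
CL = 100·r = 400.00 %

CL = 400.00 %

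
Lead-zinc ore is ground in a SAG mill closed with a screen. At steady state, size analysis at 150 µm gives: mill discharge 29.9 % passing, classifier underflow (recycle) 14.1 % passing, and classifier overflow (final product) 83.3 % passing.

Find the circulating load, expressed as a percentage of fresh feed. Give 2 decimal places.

CL = 337.97 %

Let r = R/F. Size balance at 150 µm:
d + r·d = r·u + o → r(d−u) = o−d
r = (83.3 − 29.9)/(29.9 − 14.1) = 53.4/15.8 = 3.3797
CL = 100·r = 337.97 %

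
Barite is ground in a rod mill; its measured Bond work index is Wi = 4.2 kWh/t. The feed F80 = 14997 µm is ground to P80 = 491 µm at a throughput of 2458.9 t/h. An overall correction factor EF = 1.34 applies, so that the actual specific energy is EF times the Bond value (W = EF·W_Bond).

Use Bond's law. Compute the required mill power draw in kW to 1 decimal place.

P = 5115.3 kW

W_Bond = 10·Wi·(1/√P₈₀ − 1/√F₈₀)
W = 10·4.2·(1/√491 − 1/√14997) = 10·4.2·(0.036964) = 1.5525 kWh/t
Apply correction: 1.5525 × 1.34 = 2.0803 kWh/t
P = W·T = 2.0803·2458.9 = 5115.3 kW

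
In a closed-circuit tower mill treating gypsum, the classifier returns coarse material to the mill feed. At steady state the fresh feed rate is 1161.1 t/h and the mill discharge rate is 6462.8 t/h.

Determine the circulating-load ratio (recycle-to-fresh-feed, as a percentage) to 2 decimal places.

CL = 456.61 %

Mill node: discharge = fresh + recycle.
R = M − F = 6462.8 − 1161.1 = 5301.7 t/h
CL = 100·R/F = 100·5301.7/1161.1 = 456.61 %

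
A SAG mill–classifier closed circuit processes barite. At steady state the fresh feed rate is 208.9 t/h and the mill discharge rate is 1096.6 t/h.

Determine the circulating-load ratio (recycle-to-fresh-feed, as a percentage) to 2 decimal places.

Mill node: discharge = fresh + recycle.
R = M − F = 1096.6 − 208.9 = 887.7 t/h
CL = 100·R/F = 100·887.7/208.9 = 424.94 %

CL = 424.94 %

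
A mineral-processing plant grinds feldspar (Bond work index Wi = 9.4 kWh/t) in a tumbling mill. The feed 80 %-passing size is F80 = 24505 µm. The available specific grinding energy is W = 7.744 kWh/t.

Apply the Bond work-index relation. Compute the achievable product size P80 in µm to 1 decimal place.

P80 = 126.9 µm

W = 10 Wi / √P80 − 10 Wi / √F80
P80^(−½) = W/(10 Wi) + F80^(−½)
  = 7.7440/(10·9.4) + 1/√24505 = 0.082383 + 0.006388 = 0.088771
P80 = (1/0.088771)² = 11.2649² = 126.90 µm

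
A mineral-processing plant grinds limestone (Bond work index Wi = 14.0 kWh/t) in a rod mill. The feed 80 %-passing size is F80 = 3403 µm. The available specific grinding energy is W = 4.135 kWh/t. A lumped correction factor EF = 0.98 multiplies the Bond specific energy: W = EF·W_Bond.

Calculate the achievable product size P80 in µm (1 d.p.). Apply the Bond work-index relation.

W = 10 Wi (P80^-0.5 − F80^-0.5)
W_Bond = W / EF = 4.135 / 0.98 = 4.2194 kWh/t
⇒ 1/√P80 = W_Bond/(10 Wi) + 1/√F80
  = 4.2194/(10·14.0) + 1/√3403 = 0.030138 + 0.017142 = 0.047281
P80 = (1/0.047281)² = 21.1502² = 447.33 µm

P80 = 447.3 µm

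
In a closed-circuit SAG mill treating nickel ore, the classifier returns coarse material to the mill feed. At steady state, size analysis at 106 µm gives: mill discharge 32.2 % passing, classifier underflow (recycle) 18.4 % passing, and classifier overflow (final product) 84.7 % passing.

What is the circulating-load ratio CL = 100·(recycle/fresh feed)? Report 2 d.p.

Mass balance on the −106 µm fraction:
(1+r)·d = r·u + o ⇒ r = (o−d)/(d−u)
r = (84.7 − 32.2)/(32.2 − 18.4) = 52.5/13.8 = 3.8043
CL = 100·r = 380.43 %

CL = 380.43 %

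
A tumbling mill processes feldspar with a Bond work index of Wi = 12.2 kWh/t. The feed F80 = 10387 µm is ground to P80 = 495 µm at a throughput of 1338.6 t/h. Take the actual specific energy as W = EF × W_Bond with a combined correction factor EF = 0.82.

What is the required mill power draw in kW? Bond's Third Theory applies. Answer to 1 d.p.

W = 10 Wi / √P80 − 10 Wi / √F80
W = 10·12.2·(1/√495 − 1/√10387) = 10·12.2·(0.035135) = 4.2864 kWh/t
W_actual = 0.82 × 4.2864 = 3.5149 kWh/t
Mill draw = 3.5149 × 1338.6 = 4705.0 kW

P = 4705.0 kW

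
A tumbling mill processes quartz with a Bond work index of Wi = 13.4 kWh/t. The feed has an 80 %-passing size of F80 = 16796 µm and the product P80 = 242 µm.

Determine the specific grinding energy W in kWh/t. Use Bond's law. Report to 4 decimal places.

W = 10·Wi·[P80^(−½) − F80^(−½)]
1/√242 = 0.064282;  1/√16796 = 0.007716
W = 10·13.4·(0.064282 − 0.007716) = 7.5799 kWh/t

W = 7.5799 kWh/t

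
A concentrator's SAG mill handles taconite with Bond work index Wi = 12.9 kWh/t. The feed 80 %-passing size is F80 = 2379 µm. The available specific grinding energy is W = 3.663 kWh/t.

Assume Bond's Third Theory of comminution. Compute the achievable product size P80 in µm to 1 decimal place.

P80 = 418.2 µm

Bond:  W = 10 Wi (1/√P − 1/√F)
P80^-0.5 = F80^-0.5 + W/(10 Wi)
  = 3.6630/(10·12.9) + 1/√2379 = 0.028395 + 0.020502 = 0.048898
P80 = (1/0.048898)² = 20.4509² = 418.24 µm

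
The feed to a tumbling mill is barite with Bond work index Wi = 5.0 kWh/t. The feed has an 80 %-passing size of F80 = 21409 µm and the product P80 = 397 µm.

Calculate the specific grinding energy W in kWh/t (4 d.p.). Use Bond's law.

W = 10·Wi·[P80^(−½) − F80^(−½)]
1/√397 = 0.050189;  1/√21409 = 0.006834
W = 10·5.0·(0.050189 − 0.006834) = 2.1677 kWh/t

W = 2.1677 kWh/t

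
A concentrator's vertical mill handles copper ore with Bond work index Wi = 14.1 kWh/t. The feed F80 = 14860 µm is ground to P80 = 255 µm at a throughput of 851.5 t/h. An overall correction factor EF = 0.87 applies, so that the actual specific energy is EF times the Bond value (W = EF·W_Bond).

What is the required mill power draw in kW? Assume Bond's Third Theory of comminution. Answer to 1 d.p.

P = 5684.3 kW

W_Bond = 10·Wi·(1/√P₈₀ − 1/√F₈₀)
W = 10·14.1·(1/√255 − 1/√14860) = 10·14.1·(0.054419) = 7.6731 kWh/t
Corrected W = EF·W_Bond = 0.87·7.6731 = 6.6756 kWh/t
P = W·T = 6.6756·851.5 = 5684.3 kW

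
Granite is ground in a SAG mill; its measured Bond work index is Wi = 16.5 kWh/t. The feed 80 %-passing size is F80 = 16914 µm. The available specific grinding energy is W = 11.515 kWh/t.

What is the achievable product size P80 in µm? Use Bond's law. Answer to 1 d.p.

P80 = 166.6 µm

W = 10 Wi (1/√P80 − 1/√F80)  [Bond]
⇒ 1/√P80 = W/(10·Wi) + 1/√F80
  = 11.5150/(10·16.5) + 1/√16914 = 0.069788 + 0.007689 = 0.077477
P80 = (1/0.077477)² = 12.9071² = 166.59 µm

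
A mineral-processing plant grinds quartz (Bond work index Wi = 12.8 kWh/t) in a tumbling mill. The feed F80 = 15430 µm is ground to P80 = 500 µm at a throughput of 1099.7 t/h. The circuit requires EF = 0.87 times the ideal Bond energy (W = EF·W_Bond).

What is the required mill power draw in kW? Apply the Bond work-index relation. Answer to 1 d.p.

Bond:  W = 10 Wi (1/√P − 1/√F)
W = 10·12.8·(1/√500 − 1/√15430) = 10·12.8·(0.036671) = 4.6939 kWh/t
Apply correction: 4.6939 × 0.87 = 4.0837 kWh/t
Mill draw = 4.0837 × 1099.7 = 4490.8 kW

P = 4490.8 kW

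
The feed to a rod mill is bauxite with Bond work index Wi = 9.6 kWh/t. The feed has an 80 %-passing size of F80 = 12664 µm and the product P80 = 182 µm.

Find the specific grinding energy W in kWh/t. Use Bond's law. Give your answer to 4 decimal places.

W = 10 Wi (P80^-0.5 − F80^-0.5)
1/√182 = 0.074125;  1/√12664 = 0.008886
W = 10·9.6·(0.074125 − 0.008886) = 6.2629 kWh/t

W = 6.2629 kWh/t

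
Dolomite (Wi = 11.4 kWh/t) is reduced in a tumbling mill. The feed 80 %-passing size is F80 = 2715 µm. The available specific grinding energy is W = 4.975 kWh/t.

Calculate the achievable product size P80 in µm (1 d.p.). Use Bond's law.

P80 = 253.3 µm

Bond: W = 10·Wi·(1/√P80 − 1/√F80)
⇒ 1/√P80 = W/(10 Wi) + 1/√F80
  = 4.9750/(10·11.4) + 1/√2715 = 0.043640 + 0.019192 = 0.062832
P80 = (1/0.062832)² = 15.9154² = 253.30 µm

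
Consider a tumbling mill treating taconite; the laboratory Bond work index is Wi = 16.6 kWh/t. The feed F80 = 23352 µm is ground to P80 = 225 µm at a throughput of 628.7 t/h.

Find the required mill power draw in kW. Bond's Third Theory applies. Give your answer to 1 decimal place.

P = 6274.7 kW

W_Bond = 10·Wi·(1/√P₈₀ − 1/√F₈₀)
W = 10·16.6·(1/√225 − 1/√23352) = 10·16.6·(0.060123) = 9.9804 kWh/t
P_mill = W·ṁ = 9.9804·628.7 = 6274.7 kW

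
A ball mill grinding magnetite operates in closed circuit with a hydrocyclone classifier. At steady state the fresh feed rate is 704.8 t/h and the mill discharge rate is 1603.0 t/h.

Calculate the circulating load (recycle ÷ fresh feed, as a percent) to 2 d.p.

CL = 127.44 %

Mill node: discharge = fresh + recycle.
R = M − F = 1603.0 − 704.8 = 898.2 t/h
CL = 100·R/F = 100·898.2/704.8 = 127.44 %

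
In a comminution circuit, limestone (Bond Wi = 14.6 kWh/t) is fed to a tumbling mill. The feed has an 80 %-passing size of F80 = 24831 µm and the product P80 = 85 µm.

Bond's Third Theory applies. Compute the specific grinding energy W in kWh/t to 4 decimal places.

W_Bond = 10·Wi·(1/√P₈₀ − 1/√F₈₀)
1/√85 = 0.108465;  1/√24831 = 0.006346
W = 10·14.6·(0.108465 − 0.006346) = 14.9094 kWh/t

W = 14.9094 kWh/t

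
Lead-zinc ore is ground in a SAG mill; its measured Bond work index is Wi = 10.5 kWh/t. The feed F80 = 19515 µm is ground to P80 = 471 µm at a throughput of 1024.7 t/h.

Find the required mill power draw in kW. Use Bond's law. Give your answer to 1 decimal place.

P = 4187.4 kW

W = 10 Wi (P80^-0.5 − F80^-0.5)
W = 10·10.5·(1/√471 − 1/√19515) = 10·10.5·(0.038919) = 4.0865 kWh/t
P = W·T = 4.0865·1024.7 = 4187.4 kW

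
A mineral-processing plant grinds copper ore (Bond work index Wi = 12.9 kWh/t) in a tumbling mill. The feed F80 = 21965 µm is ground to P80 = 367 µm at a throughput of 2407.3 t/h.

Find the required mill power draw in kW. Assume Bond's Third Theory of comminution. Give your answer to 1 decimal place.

P = 14114.8 kW

W = 10·Wi·[P80^(−½) − F80^(−½)]
W = 10·12.9·(1/√367 − 1/√21965) = 10·12.9·(0.045452) = 5.8633 kWh/t
Power = W × throughput = 5.8633 kWh/t × 2407.3 t/h = 14114.8 kW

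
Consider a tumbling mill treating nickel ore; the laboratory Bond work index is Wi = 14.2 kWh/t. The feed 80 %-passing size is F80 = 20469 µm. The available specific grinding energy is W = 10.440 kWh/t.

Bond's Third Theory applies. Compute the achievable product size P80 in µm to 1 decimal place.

P80 = 154.3 µm

Bond: W = 10·Wi·(1/√P80 − 1/√F80)
⇒ 1/√P80 = W/(10 Wi) + 1/√F80
  = 10.4400/(10·14.2) + 1/√20469 = 0.073521 + 0.006990 = 0.080511
P80 = (1/0.080511)² = 12.4207² = 154.27 µm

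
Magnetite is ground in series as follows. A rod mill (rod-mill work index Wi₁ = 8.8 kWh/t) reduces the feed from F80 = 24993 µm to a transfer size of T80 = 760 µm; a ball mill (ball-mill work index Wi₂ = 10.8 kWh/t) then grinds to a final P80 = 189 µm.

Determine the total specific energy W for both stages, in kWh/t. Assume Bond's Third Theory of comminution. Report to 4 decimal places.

W = 6.5737 kWh/t

W = 10 Wi (1/√P80 − 1/√F80)  [Bond]
Stage 1 (24993→760 µm, Wi₁=8.8): W₁ = 10·8.8·(0.036274 − 0.006325) = 2.6355 kWh/t
Stage 2 (760→189 µm, Wi₂=10.8): W₂ = 10·10.8·(0.072739 − 0.036274) = 3.9383 kWh/t
W = W₁ + W₂ = 2.6355 + 3.9383 = 6.5737 kWh/t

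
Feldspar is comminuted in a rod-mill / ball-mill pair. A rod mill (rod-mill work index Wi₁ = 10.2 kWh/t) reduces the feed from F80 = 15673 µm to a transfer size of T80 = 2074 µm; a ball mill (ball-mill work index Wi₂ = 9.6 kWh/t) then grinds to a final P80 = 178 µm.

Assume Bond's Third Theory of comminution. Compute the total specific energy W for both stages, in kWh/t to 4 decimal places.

W = 10 Wi (P80^-0.5 − F80^-0.5)
Stage 1 (15673→2074 µm, Wi₁=10.2): W₁ = 10·10.2·(0.021958 − 0.007988) = 1.4250 kWh/t
Stage 2 (2074→178 µm, Wi₂=9.6): W₂ = 10·9.6·(0.074953 − 0.021958) = 5.0875 kWh/t
W = W₁ + W₂ = 1.4250 + 5.0875 = 6.5125 kWh/t

W = 6.5125 kWh/t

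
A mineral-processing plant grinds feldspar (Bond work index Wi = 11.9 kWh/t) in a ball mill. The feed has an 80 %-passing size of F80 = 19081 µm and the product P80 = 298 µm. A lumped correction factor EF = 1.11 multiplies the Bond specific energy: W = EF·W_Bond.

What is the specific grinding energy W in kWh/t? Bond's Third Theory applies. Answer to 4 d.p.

W = 6.6955 kWh/t

W = 10·Wi·(P80^(-½) − F80^(-½))
1/√298 = 0.057928;  1/√19081 = 0.007239
W = 10·11.9·(0.057928 − 0.007239) = 6.0320 kWh/t
Apply correction: 6.0320 × 1.11 = 6.6955 kWh/t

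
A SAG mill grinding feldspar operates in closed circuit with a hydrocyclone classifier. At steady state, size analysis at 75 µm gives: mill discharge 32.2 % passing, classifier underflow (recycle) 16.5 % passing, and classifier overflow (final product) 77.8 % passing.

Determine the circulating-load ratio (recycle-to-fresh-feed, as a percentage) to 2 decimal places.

Two-product formula at 75 µm:
(1+r)d = ru + o → r = (o−d)/(d−u)
r = (77.8 − 32.2)/(32.2 − 16.5) = 45.6/15.7 = 2.9045
CL = 100·r = 290.45 %

CL = 290.45 %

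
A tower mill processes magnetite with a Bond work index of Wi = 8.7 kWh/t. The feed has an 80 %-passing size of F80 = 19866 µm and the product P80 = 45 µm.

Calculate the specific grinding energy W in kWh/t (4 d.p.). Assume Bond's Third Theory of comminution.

Bond: W = 10·Wi·(1/√P80 − 1/√F80)
1/√45 = 0.149071;  1/√19866 = 0.007095
W = 10·8.7·(0.149071 − 0.007095) = 12.3519 kWh/t

W = 12.3519 kWh/t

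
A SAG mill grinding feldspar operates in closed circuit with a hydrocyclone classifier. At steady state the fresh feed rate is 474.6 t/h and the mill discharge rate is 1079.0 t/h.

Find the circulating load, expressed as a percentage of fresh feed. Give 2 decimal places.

CL = 127.35 %

Steady state: M = F + R.
R = M − F = 1079.0 − 474.6 = 604.4 t/h
CL = 100·R/F = 100·604.4/474.6 = 127.35 %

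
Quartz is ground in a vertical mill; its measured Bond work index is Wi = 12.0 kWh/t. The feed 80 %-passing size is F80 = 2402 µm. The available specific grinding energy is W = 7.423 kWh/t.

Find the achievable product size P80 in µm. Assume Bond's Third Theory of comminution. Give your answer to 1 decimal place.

P80 = 147.8 µm

W = 10·Wi·(P80^(-½) − F80^(-½))
⇒ 1/√P80 = W/(10 Wi) + 1/√F80
  = 7.4230/(10·12.0) + 1/√2402 = 0.061858 + 0.020404 = 0.082262
P80 = (1/0.082262)² = 12.1562² = 147.77 µm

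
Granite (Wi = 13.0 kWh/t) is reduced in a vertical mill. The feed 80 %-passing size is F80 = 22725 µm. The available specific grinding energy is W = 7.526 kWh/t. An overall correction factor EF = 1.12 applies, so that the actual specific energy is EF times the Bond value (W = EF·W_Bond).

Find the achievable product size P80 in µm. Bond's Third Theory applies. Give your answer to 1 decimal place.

W = 10·Wi·(P80^(-½) − F80^(-½))
W_Bond = W / EF = 7.526 / 1.12 = 6.7196 kWh/t
⇒ 1/√P80 = W_Bond/(10·Wi) + 1/√F80
  = 6.7196/(10·13.0) + 1/√22725 = 0.051690 + 0.006634 = 0.058323
P80 = (1/0.058323)² = 17.1459² = 293.98 µm

P80 = 294.0 µm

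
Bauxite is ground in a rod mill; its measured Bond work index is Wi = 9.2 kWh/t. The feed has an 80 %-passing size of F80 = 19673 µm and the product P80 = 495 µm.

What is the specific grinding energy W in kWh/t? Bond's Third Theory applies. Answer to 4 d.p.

W = 3.4792 kWh/t

W = 10 Wi (P80^-0.5 − F80^-0.5)
1/√495 = 0.044947;  1/√19673 = 0.007130
W = 10·9.2·(0.044947 − 0.007130) = 3.4792 kWh/t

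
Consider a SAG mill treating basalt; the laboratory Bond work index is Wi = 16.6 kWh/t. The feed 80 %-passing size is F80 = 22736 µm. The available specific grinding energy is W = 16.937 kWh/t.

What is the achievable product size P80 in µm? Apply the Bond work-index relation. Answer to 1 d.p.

P80 = 84.7 µm

Bond: W = 10·Wi·(1/√P80 − 1/√F80)
P80^(−½) = W/(10 Wi) + F80^(−½)
  = 16.9370/(10·16.6) + 1/√22736 = 0.102030 + 0.006632 = 0.108662
P80 = (1/0.108662)² = 9.2028² = 84.69 µm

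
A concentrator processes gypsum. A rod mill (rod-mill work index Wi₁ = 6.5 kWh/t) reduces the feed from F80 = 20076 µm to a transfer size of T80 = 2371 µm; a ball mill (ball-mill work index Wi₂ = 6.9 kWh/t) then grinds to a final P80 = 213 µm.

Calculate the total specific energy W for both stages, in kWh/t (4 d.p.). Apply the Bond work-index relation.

Bond:  W = 10 Wi (1/√P − 1/√F)
Stage 1 (20076→2371 µm, Wi₁=6.5): W₁ = 10·6.5·(0.020537 − 0.007058) = 0.8761 kWh/t
Stage 2 (2371→213 µm, Wi₂=6.9): W₂ = 10·6.9·(0.068519 − 0.020537) = 3.3108 kWh/t
W = W₁ + W₂ = 0.8761 + 3.3108 = 4.1869 kWh/t

W = 4.1869 kWh/t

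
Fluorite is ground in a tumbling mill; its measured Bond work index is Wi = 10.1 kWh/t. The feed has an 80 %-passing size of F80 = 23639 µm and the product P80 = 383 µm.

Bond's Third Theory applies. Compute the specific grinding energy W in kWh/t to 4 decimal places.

W = 4.5039 kWh/t

W = 10·Wi·[P80^(−½) − F80^(−½)]
1/√383 = 0.051098;  1/√23639 = 0.006504
W = 10·10.1·(0.051098 − 0.006504) = 4.5039 kWh/t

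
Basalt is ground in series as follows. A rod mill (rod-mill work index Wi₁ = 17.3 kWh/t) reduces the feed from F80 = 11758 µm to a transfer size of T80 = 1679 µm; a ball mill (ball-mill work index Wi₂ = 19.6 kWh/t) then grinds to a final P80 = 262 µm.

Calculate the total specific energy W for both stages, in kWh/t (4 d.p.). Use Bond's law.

W = 10 Wi (1/√P80 − 1/√F80)  [Bond]
Stage 1 (11758→1679 µm, Wi₁=17.3): W₁ = 10·17.3·(0.024405 − 0.009222) = 2.6266 kWh/t
Stage 2 (1679→262 µm, Wi₂=19.6): W₂ = 10·19.6·(0.061780 − 0.024405) = 7.3256 kWh/t
W = W₁ + W₂ = 2.6266 + 7.3256 = 9.9522 kWh/t

W = 9.9522 kWh/t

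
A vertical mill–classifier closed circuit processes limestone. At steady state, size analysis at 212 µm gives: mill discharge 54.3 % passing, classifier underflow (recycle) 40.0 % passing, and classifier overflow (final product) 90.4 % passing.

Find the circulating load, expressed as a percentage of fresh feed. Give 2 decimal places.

Classifier node, passing 212 µm:
Fd + Rd = Ru + Fo ⇒ R/F = (o−d)/(d−u)
r = (90.4 − 54.3)/(54.3 − 40.0) = 36.1/14.3 = 2.5245
CL = 100·r = 252.45 %

CL = 252.45 %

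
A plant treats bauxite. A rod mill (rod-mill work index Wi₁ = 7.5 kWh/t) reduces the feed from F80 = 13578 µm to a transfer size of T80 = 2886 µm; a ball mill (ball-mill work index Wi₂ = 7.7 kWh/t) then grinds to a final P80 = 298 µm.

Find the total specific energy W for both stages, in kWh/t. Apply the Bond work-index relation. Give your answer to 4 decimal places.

W = 3.7796 kWh/t

Bond: W = 10·Wi·(1/√P80 − 1/√F80)
Stage 1 (13578→2886 µm, Wi₁=7.5): W₁ = 10·7.5·(0.018615 − 0.008582) = 0.7524 kWh/t
Stage 2 (2886→298 µm, Wi₂=7.7): W₂ = 10·7.7·(0.057928 − 0.018615) = 3.0272 kWh/t
W = W₁ + W₂ = 0.7524 + 3.0272 = 3.7796 kWh/t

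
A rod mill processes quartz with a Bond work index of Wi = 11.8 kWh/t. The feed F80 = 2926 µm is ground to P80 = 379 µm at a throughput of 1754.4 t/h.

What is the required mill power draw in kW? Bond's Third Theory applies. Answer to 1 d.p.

P = 6806.7 kW

W = 10·Wi·[P80^(−½) − F80^(−½)]
W = 10·11.8·(1/√379 − 1/√2926) = 10·11.8·(0.032880) = 3.8798 kWh/t
Power = W × throughput = 3.8798 kWh/t × 1754.4 t/h = 6806.7 kW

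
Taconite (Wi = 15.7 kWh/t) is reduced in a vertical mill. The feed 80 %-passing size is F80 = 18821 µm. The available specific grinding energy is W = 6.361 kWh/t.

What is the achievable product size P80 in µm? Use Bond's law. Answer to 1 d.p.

W = 10 Wi (P80^-0.5 − F80^-0.5)
1/√P80 = 1/√F80 + W/(10·Wi)
  = 6.3610/(10·15.7) + 1/√18821 = 0.040516 + 0.007289 = 0.047805
P80 = (1/0.047805)² = 20.9183² = 437.57 µm

P80 = 437.6 µm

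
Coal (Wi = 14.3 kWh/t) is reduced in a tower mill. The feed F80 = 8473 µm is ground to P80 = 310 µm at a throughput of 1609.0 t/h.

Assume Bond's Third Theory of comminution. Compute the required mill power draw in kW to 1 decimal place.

P = 10568.4 kW

W_Bond = 10·Wi·(1/√P₈₀ − 1/√F₈₀)
W = 10·14.3·(1/√310 − 1/√8473) = 10·14.3·(0.045932) = 6.5683 kWh/t
P = W·T = 6.5683·1609.0 = 10568.4 kW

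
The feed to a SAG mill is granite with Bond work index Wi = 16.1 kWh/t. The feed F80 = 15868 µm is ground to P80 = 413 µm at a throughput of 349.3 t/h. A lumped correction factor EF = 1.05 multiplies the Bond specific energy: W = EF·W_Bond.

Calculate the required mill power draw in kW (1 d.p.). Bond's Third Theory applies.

Bond: W = 10·Wi·(1/√P80 − 1/√F80)
W = 10·16.1·(1/√413 − 1/√15868) = 10·16.1·(0.041268) = 6.6442 kWh/t
Apply correction: 6.6442 × 1.05 = 6.9764 kWh/t
Mill draw = 6.9764 × 349.3 = 2436.9 kW

P = 2436.9 kW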